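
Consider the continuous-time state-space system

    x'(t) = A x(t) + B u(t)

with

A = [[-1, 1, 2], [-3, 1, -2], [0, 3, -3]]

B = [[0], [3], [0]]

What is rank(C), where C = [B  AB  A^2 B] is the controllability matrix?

3

AB = [[3], [3], [9]]
A^2B = [[18], [-24], [-18]]
Controllability matrix C = [B  AB  A^2B] = [[0, 3, 18], [3, 3, -24], [0, 9, -18]]
det(C) = 0·(3·(-18) - (-24)·9) - 3·(3·(-18) - (-24)·0) + 18·(3·9 - 3·0) = 0·162 - 3·(-54) + 18·27 = 648 ≠ 0, so rank(C) = 3.
rank(C) = 3 = n, so the pair (A, B) is completely controllable.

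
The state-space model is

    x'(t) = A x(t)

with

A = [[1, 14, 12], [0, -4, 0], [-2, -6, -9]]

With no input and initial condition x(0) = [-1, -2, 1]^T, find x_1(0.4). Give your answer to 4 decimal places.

det(sI - A) = s^3 - (tr A)s^2 + (M11 + M22 + M33)s - det A, where Mii is the 2×2 principal minor of A obtained by deleting row i and column i.
tr A = 1 + (-4) + (-9) = -12; M11 = (-4)·(-9) - 0·(-6) = 36 - 0 = 36; M22 = 1·(-9) - 12·(-2) = -9 - (-24) = 15; M33 = 1·(-4) - 14·0 = -4 - 0 = -4; sum of minors = 47.
det A = 1·((-4)·(-9) - 0·(-6)) - 14·(0·(-9) - 0·(-2)) + 12·(0·(-6) - (-4)·(-2)) = 1·36 - 14·0 + 12·(-8) = -60.
So p(s) = det(sI - A) = s^3 + 12s^2 + 47s + 60.
Rational-root test: any integer root divides 60. Testing small divisors, s = -3 works: p(-3) = -27 + 108 + (-141) + 60 = 0, so (s + 3) is a factor.
Dividing, p(s) = (s + 3)(s^2 + 9s + 20).
Factor s^2 + 9s + 20: two numbers with sum -9 and product 20 are -4 and -5, so s^2 + 9s + 20 = (s + 4)(s + 5).
Hence p(s) = (s + 3) (s + 4) (s + 5), with roots -5, -4, -3.
The eigenvalues -5, -4, -3 are distinct and real, so A is diagonalisable and x(t) = e^{At} x(0) = V diag(e^{λ_i t}) V^{-1} x(0), where the columns of V are the eigenvectors.
λ = -5: A - (-5)I = [[6, 14, 12], [0, 1, 0], [-2, -6, -4]]. v must be orthogonal to every row; (row 1) × (row 2) = [-12, 0, 6], so take v_1 = [2, 0, -1]^T.
λ = -4: A - (-4)I = [[5, 14, 12], [0, 0, 0], [-2, -6, -5]]. v must be orthogonal to every row; (row 1) × (row 3) = [2, 1, -2], so take v_2 = [2, 1, -2]^T.
λ = -3: A - (-3)I = [[4, 14, 12], [0, -1, 0], [-2, -6, -6]]. v must be orthogonal to every row; (row 1) × (row 2) = [12, 0, -4], so take v_3 = [3, 0, -1]^T.
V = [v_1 v_2 v_3] = [[2, 2, 3], [0, 1, 0], [-1, -2, -1]] has det V = 1, so V^{-1} = adj(V)/det V = [[-1, -4, -3], [0, 1, 0], [1, 2, 2]].
Modal coordinates z(0) = V^{-1} x(0): (-1)·(-1) + (-4)·(-2) + (-3)·1 = 6; 0·(-1) + 1·(-2) + 0·1 = -2; 1·(-1) + 2·(-2) + 2·1 = -3; so z(0) = [6, -2, -3]^T.
x_1(t) = Σ_i (v_i)_1 · z_i(0) · e^{λ_i t} (row 1 of V times the modal terms).
x_1(0.4) = 2·6·e^{-5·0.4} + 2·(-2)·e^{-4·0.4} + 3·(-3)·e^{-3·0.4} = 12·0.135335 + (-4)·0.201897 + (-9)·0.301194 = -1.8943.

-1.8943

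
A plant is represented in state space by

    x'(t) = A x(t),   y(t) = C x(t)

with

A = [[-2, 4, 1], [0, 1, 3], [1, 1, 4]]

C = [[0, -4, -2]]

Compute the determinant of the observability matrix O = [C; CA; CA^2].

CA = [[-2, -6, -20]]
CA^2 = [[-16, -34, -100]]
Observability matrix O = [C; CA; CA^2] = [[0, -4, -2], [-2, -6, -20], [-16, -34, -100]]
Expanding along the first row, det(O) = 0·((-6)·(-100) - (-20)·(-34)) - (-4)·((-2)·(-100) - (-20)·(-16)) + (-2)·((-2)·(-34) - (-6)·(-16)) = 0·(-80) - (-4)·(-120) + (-2)·(-28) = -424
Since det(O) ≠ 0, rank(O) = 3 and the system is completely observable.

-424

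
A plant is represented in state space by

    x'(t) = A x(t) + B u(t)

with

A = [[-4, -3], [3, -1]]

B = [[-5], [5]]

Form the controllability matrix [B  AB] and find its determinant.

75

AB = [[5], [-20]]
Controllability matrix C = [B  AB] = [[-5, 5], [5, -20]]
det(C) = (-5)·(-20) - 5·5 = 100 - 25 = 75
Since det(C) ≠ 0, rank(C) = 2 and the system is completely controllable.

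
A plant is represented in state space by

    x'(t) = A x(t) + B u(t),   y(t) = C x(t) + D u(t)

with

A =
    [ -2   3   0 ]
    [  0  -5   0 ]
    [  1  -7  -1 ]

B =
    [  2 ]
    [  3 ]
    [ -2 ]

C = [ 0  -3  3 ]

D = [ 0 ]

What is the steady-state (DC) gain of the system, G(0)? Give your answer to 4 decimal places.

G(0) = C(-A)^{-1}B + D = -C A^{-1} B + D.
det A = -10, so A^{-1} = (1/-10)·adj(A) = [[-1/2, -3/10, 0], [0, -1/5, 0], [-1/2, 11/10, -1]]
A^{-1} B = [-19/10, -3/5, 43/10]^T
C A^{-1} B = 147/10
G(0) = D - C A^{-1} B = 0 - (147/10) = -147/10 ≈ -14.7000

-14.7000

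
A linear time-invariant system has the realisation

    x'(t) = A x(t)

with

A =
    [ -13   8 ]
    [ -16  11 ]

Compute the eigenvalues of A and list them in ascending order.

-5, 3

det(sI - A) = s^2 - (tr A)s + det A, with tr A = (-13) + 11 = -2 and det A = (-13)·11 - 8·(-16) = -143 - (-128) = -15.
So p(s) = det(sI - A) = s^2 + 2s - 15.
Factor s^2 + 2s - 15: two numbers with sum -2 and product -15 are 3 and -5, so s^2 + 2s - 15 = (s - 3)(s + 5).
Hence p(s) = (s - 3) (s + 5), with roots -5, 3.
At least one eigenvalue has non-negative real part, so the system is not asymptotically stable.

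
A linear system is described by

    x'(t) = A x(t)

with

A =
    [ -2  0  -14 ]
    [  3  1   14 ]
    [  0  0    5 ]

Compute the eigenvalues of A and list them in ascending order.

det(sI - A) = s^3 - (tr A)s^2 + (M11 + M22 + M33)s - det A, where Mii is the 2×2 principal minor of A obtained by deleting row i and column i.
tr A = (-2) + 1 + 5 = 4; M11 = 1·5 - 14·0 = 5 - 0 = 5; M22 = (-2)·5 - (-14)·0 = -10 - 0 = -10; M33 = (-2)·1 - 0·3 = -2 - 0 = -2; sum of minors = -7.
det A = (-2)·(1·5 - 14·0) - 0·(3·5 - 14·0) + (-14)·(3·0 - 1·0) = (-2)·5 - 0·15 + (-14)·0 = -10.
So p(s) = det(sI - A) = s^3 - 4s^2 - 7s + 10.
Rational-root test: any integer root divides 10. Testing small divisors, s = 1 works: p(1) = 1 + (-4) + (-7) + 10 = 0, so (s - 1) is a factor.
Dividing, p(s) = (s - 1)(s^2 - 3s - 10).
Factor s^2 - 3s - 10: two numbers with sum 3 and product -10 are 5 and -2, so s^2 - 3s - 10 = (s - 5)(s + 2).
Hence p(s) = (s - 5) (s - 1) (s + 2), with roots -2, 1, 5.
At least one eigenvalue has non-negative real part, so the system is not asymptotically stable.

-2, 1, 5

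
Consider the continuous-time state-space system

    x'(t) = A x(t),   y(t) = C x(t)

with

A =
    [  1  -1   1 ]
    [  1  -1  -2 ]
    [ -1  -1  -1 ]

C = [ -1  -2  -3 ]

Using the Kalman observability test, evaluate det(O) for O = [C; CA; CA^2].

CA = [[0, 6, 6]]
CA^2 = [[0, -12, -18]]
Observability matrix O = [C; CA; CA^2] = [[-1, -2, -3], [0, 6, 6], [0, -12, -18]]
Expanding along the first row, det(O) = (-1)·(6·(-18) - 6·(-12)) - (-2)·(0·(-18) - 6·0) + (-3)·(0·(-12) - 6·0) = (-1)·(-36) - (-2)·0 + (-3)·0 = 36
Since det(O) ≠ 0, rank(O) = 3 and the system is completely observable.

36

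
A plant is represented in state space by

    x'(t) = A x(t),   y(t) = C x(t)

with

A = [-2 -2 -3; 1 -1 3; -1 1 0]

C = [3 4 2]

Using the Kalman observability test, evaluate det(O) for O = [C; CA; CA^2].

-311

CA = [[-4, -8, 3]]
CA^2 = [[-3, 19, -12]]
Observability matrix O = [C; CA; CA^2] = [[3, 4, 2], [-4, -8, 3], [-3, 19, -12]]
Expanding along the first row, det(O) = 3·((-8)·(-12) - 3·19) - 4·((-4)·(-12) - 3·(-3)) + 2·((-4)·19 - (-8)·(-3)) = 3·39 - 4·57 + 2·(-100) = -311
Since det(O) ≠ 0, rank(O) = 3 and the system is completely observable.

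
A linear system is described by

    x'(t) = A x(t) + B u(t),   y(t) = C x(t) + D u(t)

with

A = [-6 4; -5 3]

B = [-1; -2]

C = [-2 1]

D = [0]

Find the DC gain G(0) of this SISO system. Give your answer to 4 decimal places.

1.5000

G(0) = C(-A)^{-1}B + D = -C A^{-1} B + D.
det A = 2, so A^{-1} = (1/2)·adj(A) = [[3/2, -2], [5/2, -3]]
A^{-1} B = [5/2, 7/2]^T
C A^{-1} B = -3/2
G(0) = D - C A^{-1} B = 0 - (-3/2) = 3/2 ≈ 1.5000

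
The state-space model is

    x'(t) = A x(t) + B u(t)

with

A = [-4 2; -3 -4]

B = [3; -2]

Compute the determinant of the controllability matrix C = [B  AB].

AB = [[-16], [-1]]
Controllability matrix C = [B  AB] = [[3, -16], [-2, -1]]
det(C) = 3·(-1) - (-16)·(-2) = -3 - 32 = -35
Since det(C) ≠ 0, rank(C) = 2 and the system is completely controllable.

-35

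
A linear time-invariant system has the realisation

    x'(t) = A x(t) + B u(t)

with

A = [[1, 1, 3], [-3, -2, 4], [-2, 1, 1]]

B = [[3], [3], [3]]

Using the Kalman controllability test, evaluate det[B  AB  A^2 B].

AB = [[15], [-3], [0]]
A^2B = [[12], [-39], [-33]]
Controllability matrix C = [B  AB  A^2B] = [[3, 15, 12], [3, -3, -39], [3, 0, -33]]
Expanding along the first row, det(C) = 3·((-3)·(-33) - (-39)·0) - 15·(3·(-33) - (-39)·3) + 12·(3·0 - (-3)·3) = 3·99 - 15·18 + 12·9 = 135
Since det(C) ≠ 0, rank(C) = 3 and the system is completely controllable.

135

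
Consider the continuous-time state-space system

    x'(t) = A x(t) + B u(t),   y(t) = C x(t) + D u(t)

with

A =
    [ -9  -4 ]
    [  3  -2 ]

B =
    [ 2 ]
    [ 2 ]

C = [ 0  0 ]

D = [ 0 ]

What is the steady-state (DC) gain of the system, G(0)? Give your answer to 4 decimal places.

G(0) = C(-A)^{-1}B + D = -C A^{-1} B + D.
det A = 30, so A^{-1} = (1/30)·adj(A) = [[-1/15, 2/15], [-1/10, -3/10]]
A^{-1} B = [2/15, -4/5]^T
C A^{-1} B = 0
G(0) = D - C A^{-1} B = 0 - (0) = 0

0.0000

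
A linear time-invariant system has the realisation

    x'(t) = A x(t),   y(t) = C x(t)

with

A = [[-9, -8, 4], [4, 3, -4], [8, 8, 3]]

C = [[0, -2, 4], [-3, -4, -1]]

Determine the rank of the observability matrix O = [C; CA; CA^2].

2

CA = [[24, 26, 20], [3, 4, 1]]
CA^2 = [[48, 46, 52], [-3, -4, -1]]
Observability matrix O = [C; CA; CA^2] = [[0, -2, 4], [-3, -4, -1], [24, 26, 20], [3, 4, 1], [48, 46, 52], [-3, -4, -1]]
The columns c1, c2, c3 of O are linearly dependent: -3·c1 + 2·c2 + c3 = 0 (check each entry), so rank(O) ≤ 2.
The 2×2 minor from rows 1, 2, columns 1, 2 is 0·(-4) - (-2)·(-3) = 0 - 6 = -6 ≠ 0, so rank(O) = 2.
rank(O) = 2 < n = 3, so the pair (A, C) is not completely observable.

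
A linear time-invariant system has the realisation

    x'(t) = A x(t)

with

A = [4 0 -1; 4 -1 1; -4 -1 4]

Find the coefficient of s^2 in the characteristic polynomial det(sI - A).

Expand det(sI - A) for the 3×3 matrix.
p(s) = s^3 - 7s^2 + 5s + 4.
(Check: constant term = det(-A) = (-1)^3 det A = 4; coefficient of s^2 = -tr A = -7.)
The coefficient of s^2 is -7.

-7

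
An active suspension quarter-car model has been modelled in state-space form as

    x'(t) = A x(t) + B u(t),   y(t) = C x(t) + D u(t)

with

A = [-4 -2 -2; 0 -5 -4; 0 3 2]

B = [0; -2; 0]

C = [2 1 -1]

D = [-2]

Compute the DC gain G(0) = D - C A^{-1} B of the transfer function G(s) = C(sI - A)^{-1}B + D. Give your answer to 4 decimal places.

G(0) = C(-A)^{-1}B + D = -C A^{-1} B + D.
det A = -8, so A^{-1} = (1/-8)·adj(A) = [[-1/4, 1/4, 1/4], [0, 1, 2], [0, -3/2, -5/2]]
A^{-1} B = [-1/2, -2, 3]^T
C A^{-1} B = -6
G(0) = D - C A^{-1} B = -2 - (-6) = 4

4.0000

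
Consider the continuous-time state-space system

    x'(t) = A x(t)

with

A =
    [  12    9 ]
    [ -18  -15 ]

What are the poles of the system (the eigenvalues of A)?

det(sI - A) = s^2 - (tr A)s + det A, with tr A = 12 + (-15) = -3 and det A = 12·(-15) - 9·(-18) = -180 - (-162) = -18.
So p(s) = det(sI - A) = s^2 + 3s - 18.
Factor s^2 + 3s - 18: two numbers with sum -3 and product -18 are 3 and -6, so s^2 + 3s - 18 = (s - 3)(s + 6).
Hence p(s) = (s - 3) (s + 6), with roots -6, 3.
At least one eigenvalue has non-negative real part, so the system is not asymptotically stable.

-6, 3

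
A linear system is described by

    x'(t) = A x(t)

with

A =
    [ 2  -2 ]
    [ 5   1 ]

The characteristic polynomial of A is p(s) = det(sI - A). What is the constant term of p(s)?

12

For a 2×2 matrix, det(sI - A) = s^2 - (tr A)s + det A.
tr A = 3, det A = 12.
So p(s) = s^2 - 3s + 12.
The constant term is 12.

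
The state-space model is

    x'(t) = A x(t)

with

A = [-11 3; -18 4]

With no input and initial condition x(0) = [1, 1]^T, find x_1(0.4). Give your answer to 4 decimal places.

-0.1787

det(sI - A) = s^2 - (tr A)s + det A, with tr A = (-11) + 4 = -7 and det A = (-11)·4 - 3·(-18) = -44 - (-54) = 10.
So p(s) = det(sI - A) = s^2 + 7s + 10.
Factor s^2 + 7s + 10: two numbers with sum -7 and product 10 are -2 and -5, so s^2 + 7s + 10 = (s + 2)(s + 5).
Hence p(s) = (s + 2) (s + 5), with roots -5, -2.
The eigenvalues -5, -2 are distinct and real, so A is diagonalisable and x(t) = e^{At} x(0) = V diag(e^{λ_i t}) V^{-1} x(0), where the columns of V are the eigenvectors.
λ = -5: A - (-5)I = [[-6, 3], [-18, 9]]. Row 1 gives (-6)·v1 + 3·v2 = 0, so take v_1 = [-1, -2]^T.
λ = -2: A - (-2)I = [[-9, 3], [-18, 6]]. Row 1 gives (-9)·v1 + 3·v2 = 0, so take v_2 = [-1, -3]^T.
V = [v_1 v_2] = [[-1, -1], [-2, -3]] has det V = 1, so V^{-1} = adj(V)/det V = [[-3, 1], [2, -1]].
Modal coordinates z(0) = V^{-1} x(0): (-3)·1 + 1·1 = -2; 2·1 + (-1)·1 = 1; so z(0) = [-2, 1]^T.
x_1(t) = Σ_i (v_i)_1 · z_i(0) · e^{λ_i t} (row 1 of V times the modal terms).
x_1(0.4) = (-1)·(-2)·e^{-5·0.4} + (-1)·1·e^{-2·0.4} = 2·0.135335 + (-1)·0.449329 = -0.1787.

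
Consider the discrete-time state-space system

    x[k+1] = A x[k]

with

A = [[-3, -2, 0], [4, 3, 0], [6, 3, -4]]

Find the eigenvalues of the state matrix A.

-4, -1, 1

det(zI - A) = z^3 - (tr A)z^2 + (M11 + M22 + M33)z - det A, where Mii is the 2×2 principal minor of A obtained by deleting row i and column i.
tr A = (-3) + 3 + (-4) = -4; M11 = 3·(-4) - 0·3 = -12 - 0 = -12; M22 = (-3)·(-4) - 0·6 = 12 - 0 = 12; M33 = (-3)·3 - (-2)·4 = -9 - (-8) = -1; sum of minors = -1.
det A = (-3)·(3·(-4) - 0·3) - (-2)·(4·(-4) - 0·6) + 0·(4·3 - 3·6) = (-3)·(-12) - (-2)·(-16) + 0·(-6) = 4.
So p(z) = det(zI - A) = z^3 + 4z^2 - z - 4.
Rational-root test: any integer root divides -4. Testing small divisors, z = -1 works: p(-1) = -1 + 4 + 1 + (-4) = 0, so (z + 1) is a factor.
Dividing, p(z) = (z + 1)(z^2 + 3z - 4).
Factor z^2 + 3z - 4: two numbers with sum -3 and product -4 are 1 and -4, so z^2 + 3z - 4 = (z - 1)(z + 4).
Hence p(z) = (z - 1) (z + 1) (z + 4), with roots -4, -1, 1.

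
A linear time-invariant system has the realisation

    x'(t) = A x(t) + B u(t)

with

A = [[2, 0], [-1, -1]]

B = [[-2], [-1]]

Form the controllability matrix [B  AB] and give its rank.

2

AB = [[-4], [3]]
Controllability matrix C = [B  AB] = [[-2, -4], [-1, 3]]
det(C) = (-2)·3 - (-4)·(-1) = -6 - 4 = -10 ≠ 0, so rank(C) = 2.
rank(C) = 2 = n, so the pair (A, B) is completely controllable.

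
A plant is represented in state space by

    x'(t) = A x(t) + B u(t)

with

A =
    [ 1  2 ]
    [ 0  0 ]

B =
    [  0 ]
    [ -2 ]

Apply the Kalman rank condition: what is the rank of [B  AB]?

2

AB = [[-4], [0]]
Controllability matrix C = [B  AB] = [[0, -4], [-2, 0]]
det(C) = 0·0 - (-4)·(-2) = 0 - 8 = -8 ≠ 0, so rank(C) = 2.
rank(C) = 2 = n, so the pair (A, B) is completely controllable.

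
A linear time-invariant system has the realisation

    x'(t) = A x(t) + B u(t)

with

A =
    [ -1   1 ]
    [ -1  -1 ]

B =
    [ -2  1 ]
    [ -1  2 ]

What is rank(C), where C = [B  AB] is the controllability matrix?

AB = [[1, 1], [3, -3]]
Controllability matrix C = [B  AB] = [[-2, 1, 1, 1], [-1, 2, 3, -3]]
Take the 2×2 submatrix of C formed by columns 1, 2: [[-2, 1], [-1, 2]]. Its determinant is (-2)·2 - 1·(-1) = -4 - (-1) = -3 ≠ 0.
So rank(C) ≥ 2; since C has 2 rows, rank(C) = 2.
rank(C) = 2 = n, so the pair (A, B) is completely controllable.

2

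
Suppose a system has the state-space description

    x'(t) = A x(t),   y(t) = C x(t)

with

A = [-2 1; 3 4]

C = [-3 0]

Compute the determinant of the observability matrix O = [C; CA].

9

CA = [[6, -3]]
Observability matrix O = [C; CA] = [[-3, 0], [6, -3]]
det(O) = (-3)·(-3) - 0·6 = 9 - 0 = 9
Since det(O) ≠ 0, rank(O) = 2 and the system is completely observable.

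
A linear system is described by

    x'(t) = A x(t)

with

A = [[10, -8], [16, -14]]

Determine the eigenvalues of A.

-6, 2

det(sI - A) = s^2 - (tr A)s + det A, with tr A = 10 + (-14) = -4 and det A = 10·(-14) - (-8)·16 = -140 - (-128) = -12.
So p(s) = det(sI - A) = s^2 + 4s - 12.
Factor s^2 + 4s - 12: two numbers with sum -4 and product -12 are 2 and -6, so s^2 + 4s - 12 = (s - 2)(s + 6).
Hence p(s) = (s - 2) (s + 6), with roots -6, 2.
At least one eigenvalue has non-negative real part, so the system is not asymptotically stable.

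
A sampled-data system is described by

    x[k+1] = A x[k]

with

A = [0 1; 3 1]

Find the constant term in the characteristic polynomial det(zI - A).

For a 2×2 matrix, det(zI - A) = z^2 - (tr A)z + det A.
tr A = 1, det A = -3.
So p(z) = z^2 - z - 3.
The constant term is -3.

-3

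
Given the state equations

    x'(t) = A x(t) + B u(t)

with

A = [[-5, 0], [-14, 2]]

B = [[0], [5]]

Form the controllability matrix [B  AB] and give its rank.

1

AB = [[0], [10]]
Controllability matrix C = [B  AB] = [[0, 0], [5, 10]]
Every column of C is a scalar multiple of column 1 = [0, 5] (multipliers 1, 2), so the columns span a one-dimensional space.
C ≠ 0, hence rank(C) = 1.
rank(C) = 1 < n = 2, so the pair (A, B) is not completely controllable.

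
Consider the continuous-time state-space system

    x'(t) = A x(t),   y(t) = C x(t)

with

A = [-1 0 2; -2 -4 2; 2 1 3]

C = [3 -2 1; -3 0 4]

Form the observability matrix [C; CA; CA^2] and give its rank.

3

CA = [[3, 9, 5], [11, 4, 6]]
CA^2 = [[-11, -31, 39], [-7, -10, 48]]
Observability matrix O = [C; CA; CA^2] = [[3, -2, 1], [-3, 0, 4], [3, 9, 5], [11, 4, 6], [-11, -31, 39], [-7, -10, 48]]
Take the 3×3 submatrix of O formed by rows 1, 2, 3: [[3, -2, 1], [-3, 0, 4], [3, 9, 5]]. Its determinant is 3·(0·5 - 4·9) - (-2)·((-3)·5 - 4·3) + 1·((-3)·9 - 0·3) = 3·(-36) - (-2)·(-27) + 1·(-27) = -189 ≠ 0.
So rank(O) ≥ 3; since O has 3 columns, rank(O) = 3.
rank(O) = 3 = n, so the pair (A, C) is completely observable.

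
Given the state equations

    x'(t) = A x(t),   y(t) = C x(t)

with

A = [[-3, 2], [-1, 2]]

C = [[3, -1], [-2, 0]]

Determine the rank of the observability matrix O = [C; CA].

CA = [[-8, 4], [6, -4]]
Observability matrix O = [C; CA] = [[3, -1], [-2, 0], [-8, 4], [6, -4]]
Take the 2×2 submatrix of O formed by rows 1, 2: [[3, -1], [-2, 0]]. Its determinant is 3·0 - (-1)·(-2) = 0 - 2 = -2 ≠ 0.
So rank(O) ≥ 2; since O has 2 columns, rank(O) = 2.
rank(O) = 2 = n, so the pair (A, C) is completely observable.

2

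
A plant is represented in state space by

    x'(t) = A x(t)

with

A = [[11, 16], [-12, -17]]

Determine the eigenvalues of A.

det(sI - A) = s^2 - (tr A)s + det A, with tr A = 11 + (-17) = -6 and det A = 11·(-17) - 16·(-12) = -187 - (-192) = 5.
So p(s) = det(sI - A) = s^2 + 6s + 5.
Factor s^2 + 6s + 5: two numbers with sum -6 and product 5 are -1 and -5, so s^2 + 6s + 5 = (s + 1)(s + 5).
Hence p(s) = (s + 1) (s + 5), with roots -5, -1.
All eigenvalues have negative real part, so the system is asymptotically stable.

-5, -1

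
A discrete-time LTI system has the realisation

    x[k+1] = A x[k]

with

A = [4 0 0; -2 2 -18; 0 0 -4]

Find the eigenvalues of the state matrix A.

det(zI - A) = z^3 - (tr A)z^2 + (M11 + M22 + M33)z - det A, where Mii is the 2×2 principal minor of A obtained by deleting row i and column i.
tr A = 4 + 2 + (-4) = 2; M11 = 2·(-4) - (-18)·0 = -8 - 0 = -8; M22 = 4·(-4) - 0·0 = -16 - 0 = -16; M33 = 4·2 - 0·(-2) = 8 - 0 = 8; sum of minors = -16.
det A = 4·(2·(-4) - (-18)·0) - 0·((-2)·(-4) - (-18)·0) + 0·((-2)·0 - 2·0) = 4·(-8) - 0·8 + 0·0 = -32.
So p(z) = det(zI - A) = z^3 - 2z^2 - 16z + 32.
Rational-root test: any integer root divides 32. Testing small divisors, z = 2 works: p(2) = 8 + (-8) + (-32) + 32 = 0, so (z - 2) is a factor.
Dividing, p(z) = (z - 2)(z^2 - 16).
Factor z^2 - 16: two numbers with sum 0 and product -16 are 4 and -4, so z^2 - 16 = (z - 4)(z + 4).
Hence p(z) = (z - 4) (z - 2) (z + 4), with roots -4, 2, 4.

-4, 2, 4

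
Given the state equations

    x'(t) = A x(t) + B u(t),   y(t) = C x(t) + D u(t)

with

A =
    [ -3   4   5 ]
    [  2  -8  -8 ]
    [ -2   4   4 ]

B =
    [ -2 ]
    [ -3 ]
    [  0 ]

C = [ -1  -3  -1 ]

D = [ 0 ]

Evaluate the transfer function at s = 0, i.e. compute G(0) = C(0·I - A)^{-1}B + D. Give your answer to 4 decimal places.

4.7500

G(0) = C(-A)^{-1}B + D = -C A^{-1} B + D.
det A = -8, so A^{-1} = (1/-8)·adj(A) = [[0, -1/2, -1], [-1, 1/4, 7/4], [1, -1/2, -2]]
A^{-1} B = [3/2, 5/4, -1/2]^T
C A^{-1} B = -19/4
G(0) = D - C A^{-1} B = 0 - (-19/4) = 19/4 ≈ 4.7500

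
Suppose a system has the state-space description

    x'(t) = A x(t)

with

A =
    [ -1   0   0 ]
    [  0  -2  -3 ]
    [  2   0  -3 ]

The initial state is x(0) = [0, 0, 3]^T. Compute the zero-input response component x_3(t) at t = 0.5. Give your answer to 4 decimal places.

det(sI - A) = s^3 - (tr A)s^2 + (M11 + M22 + M33)s - det A, where Mii is the 2×2 principal minor of A obtained by deleting row i and column i.
tr A = (-1) + (-2) + (-3) = -6; M11 = (-2)·(-3) - (-3)·0 = 6 - 0 = 6; M22 = (-1)·(-3) - 0·2 = 3 - 0 = 3; M33 = (-1)·(-2) - 0·0 = 2 - 0 = 2; sum of minors = 11.
det A = (-1)·((-2)·(-3) - (-3)·0) - 0·(0·(-3) - (-3)·2) + 0·(0·0 - (-2)·2) = (-1)·6 - 0·6 + 0·4 = -6.
So p(s) = det(sI - A) = s^3 + 6s^2 + 11s + 6.
Rational-root test: any integer root divides 6. Testing small divisors, s = -1 works: p(-1) = -1 + 6 + (-11) + 6 = 0, so (s + 1) is a factor.
Dividing, p(s) = (s + 1)(s^2 + 5s + 6).
Factor s^2 + 5s + 6: two numbers with sum -5 and product 6 are -2 and -3, so s^2 + 5s + 6 = (s + 2)(s + 3).
Hence p(s) = (s + 1) (s + 2) (s + 3), with roots -3, -2, -1.
The eigenvalues -3, -2, -1 are distinct and real, so A is diagonalisable and x(t) = e^{At} x(0) = V diag(e^{λ_i t}) V^{-1} x(0), where the columns of V are the eigenvectors.
λ = -3: A - (-3)I = [[2, 0, 0], [0, 1, -3], [2, 0, 0]]. v must be orthogonal to every row; (row 1) × (row 2) = [0, 6, 2], so take v_1 = [0, 3, 1]^T.
λ = -2: A - (-2)I = [[1, 0, 0], [0, 0, -3], [2, 0, -1]]. v must be orthogonal to every row; (row 1) × (row 2) = [0, 3, 0], so take v_2 = [0, 1, 0]^T.
λ = -1: A - (-1)I = [[0, 0, 0], [0, -1, -3], [2, 0, -2]]. v must be orthogonal to every row; (row 2) × (row 3) = [2, -6, 2], so take v_3 = [1, -3, 1]^T.
V = [v_1 v_2 v_3] = [[0, 0, 1], [3, 1, -3], [1, 0, 1]] has det V = -1, so V^{-1} = adj(V)/det V = [[-1, 0, 1], [6, 1, -3], [1, 0, 0]].
Modal coordinates z(0) = V^{-1} x(0): (-1)·0 + 0·0 + 1·3 = 3; 6·0 + 1·0 + (-3)·3 = -9; 1·0 + 0·0 + 0·3 = 0; so z(0) = [3, -9, 0]^T.
x_3(t) = Σ_i (v_i)_3 · z_i(0) · e^{λ_i t} (row 3 of V times the modal terms).
x_3(0.5) = 1·3·e^{-3·0.5} + 0·(-9)·e^{-2·0.5} + 1·0·e^{-1·0.5} = 3·0.223130 + 0·0.367879 + 0·0.606531 = 0.6694.

0.6694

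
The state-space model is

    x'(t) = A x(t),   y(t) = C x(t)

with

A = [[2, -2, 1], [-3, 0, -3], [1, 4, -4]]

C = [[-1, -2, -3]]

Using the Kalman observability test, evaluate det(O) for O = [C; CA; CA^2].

-2656

CA = [[1, -10, 17]]
CA^2 = [[49, 66, -37]]
Observability matrix O = [C; CA; CA^2] = [[-1, -2, -3], [1, -10, 17], [49, 66, -37]]
Expanding along the first row, det(O) = (-1)·((-10)·(-37) - 17·66) - (-2)·(1·(-37) - 17·49) + (-3)·(1·66 - (-10)·49) = (-1)·(-752) - (-2)·(-870) + (-3)·556 = -2656
Since det(O) ≠ 0, rank(O) = 3 and the system is completely observable.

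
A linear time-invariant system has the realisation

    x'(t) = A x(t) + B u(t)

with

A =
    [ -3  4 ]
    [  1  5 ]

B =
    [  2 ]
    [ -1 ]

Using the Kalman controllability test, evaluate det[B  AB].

AB = [[-10], [-3]]
Controllability matrix C = [B  AB] = [[2, -10], [-1, -3]]
det(C) = 2·(-3) - (-10)·(-1) = -6 - 10 = -16
Since det(C) ≠ 0, rank(C) = 2 and the system is completely controllable.

-16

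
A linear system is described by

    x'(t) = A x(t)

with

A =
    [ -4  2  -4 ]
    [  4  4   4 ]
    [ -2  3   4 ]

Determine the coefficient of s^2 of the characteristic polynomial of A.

Expand det(sI - A) for the 3×3 matrix.
p(s) = s^3 - 4s^2 - 44s + 144.
(Check: constant term = det(-A) = (-1)^3 det A = 144; coefficient of s^2 = -tr A = -4.)
The coefficient of s^2 is -4.

-4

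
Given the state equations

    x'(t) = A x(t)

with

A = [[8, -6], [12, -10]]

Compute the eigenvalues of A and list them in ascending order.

-4, 2

det(sI - A) = s^2 - (tr A)s + det A, with tr A = 8 + (-10) = -2 and det A = 8·(-10) - (-6)·12 = -80 - (-72) = -8.
So p(s) = det(sI - A) = s^2 + 2s - 8.
Factor s^2 + 2s - 8: two numbers with sum -2 and product -8 are 2 and -4, so s^2 + 2s - 8 = (s - 2)(s + 4).
Hence p(s) = (s - 2) (s + 4), with roots -4, 2.
At least one eigenvalue has non-negative real part, so the system is not asymptotically stable.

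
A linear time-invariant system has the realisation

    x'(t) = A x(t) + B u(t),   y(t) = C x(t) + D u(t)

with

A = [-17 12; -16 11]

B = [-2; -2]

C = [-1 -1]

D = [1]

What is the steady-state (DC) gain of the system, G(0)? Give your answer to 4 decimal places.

G(0) = C(-A)^{-1}B + D = -C A^{-1} B + D.
det A = 5, so A^{-1} = (1/5)·adj(A) = [[11/5, -12/5], [16/5, -17/5]]
A^{-1} B = [2/5, 2/5]^T
C A^{-1} B = -4/5
G(0) = D - C A^{-1} B = 1 - (-4/5) = 9/5 ≈ 1.8000

1.8000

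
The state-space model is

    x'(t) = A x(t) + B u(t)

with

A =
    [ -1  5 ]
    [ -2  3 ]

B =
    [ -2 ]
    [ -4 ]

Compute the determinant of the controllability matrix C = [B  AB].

-56

AB = [[-18], [-8]]
Controllability matrix C = [B  AB] = [[-2, -18], [-4, -8]]
det(C) = (-2)·(-8) - (-18)·(-4) = 16 - 72 = -56
Since det(C) ≠ 0, rank(C) = 2 and the system is completely controllable.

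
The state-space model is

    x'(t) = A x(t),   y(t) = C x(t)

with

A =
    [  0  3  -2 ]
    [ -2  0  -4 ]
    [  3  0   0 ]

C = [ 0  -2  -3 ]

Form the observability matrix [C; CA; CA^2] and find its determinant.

CA = [[-5, 0, 8]]
CA^2 = [[24, -15, 10]]
Observability matrix O = [C; CA; CA^2] = [[0, -2, -3], [-5, 0, 8], [24, -15, 10]]
Expanding along the first row, det(O) = 0·(0·10 - 8·(-15)) - (-2)·((-5)·10 - 8·24) + (-3)·((-5)·(-15) - 0·24) = 0·120 - (-2)·(-242) + (-3)·75 = -709
Since det(O) ≠ 0, rank(O) = 3 and the system is completely observable.

-709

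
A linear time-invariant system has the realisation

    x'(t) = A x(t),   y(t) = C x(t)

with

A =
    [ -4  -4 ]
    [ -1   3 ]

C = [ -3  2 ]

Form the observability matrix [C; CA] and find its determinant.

-74

CA = [[10, 18]]
Observability matrix O = [C; CA] = [[-3, 2], [10, 18]]
det(O) = (-3)·18 - 2·10 = -54 - 20 = -74
Since det(O) ≠ 0, rank(O) = 2 and the system is completely observable.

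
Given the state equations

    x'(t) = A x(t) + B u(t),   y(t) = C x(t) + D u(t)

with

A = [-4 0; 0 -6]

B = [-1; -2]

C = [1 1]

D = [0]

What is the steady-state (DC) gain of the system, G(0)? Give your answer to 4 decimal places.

G(0) = C(-A)^{-1}B + D = -C A^{-1} B + D.
det A = 24, so A^{-1} = (1/24)·adj(A) = [[-1/4, 0], [0, -1/6]]
A^{-1} B = [1/4, 1/3]^T
C A^{-1} B = 7/12
G(0) = D - C A^{-1} B = 0 - (7/12) = -7/12 ≈ -0.5833

-0.5833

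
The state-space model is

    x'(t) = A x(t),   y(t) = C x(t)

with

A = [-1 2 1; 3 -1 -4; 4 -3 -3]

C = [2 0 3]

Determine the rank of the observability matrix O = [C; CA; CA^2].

3

CA = [[10, -5, -7]]
CA^2 = [[-53, 46, 51]]
Observability matrix O = [C; CA; CA^2] = [[2, 0, 3], [10, -5, -7], [-53, 46, 51]]
det(O) = 2·((-5)·51 - (-7)·46) - 0·(10·51 - (-7)·(-53)) + 3·(10·46 - (-5)·(-53)) = 2·67 - 0·139 + 3·195 = 719 ≠ 0, so rank(O) = 3.
rank(O) = 3 = n, so the pair (A, C) is completely observable.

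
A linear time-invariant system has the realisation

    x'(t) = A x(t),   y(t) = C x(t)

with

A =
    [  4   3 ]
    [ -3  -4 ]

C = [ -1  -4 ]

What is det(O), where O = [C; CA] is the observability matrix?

CA = [[8, 13]]
Observability matrix O = [C; CA] = [[-1, -4], [8, 13]]
det(O) = (-1)·13 - (-4)·8 = -13 - (-32) = 19
Since det(O) ≠ 0, rank(O) = 2 and the system is completely observable.

19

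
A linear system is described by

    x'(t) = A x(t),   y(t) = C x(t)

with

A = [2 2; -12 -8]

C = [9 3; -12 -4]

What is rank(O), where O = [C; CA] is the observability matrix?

1

CA = [[-18, -6], [24, 8]]
Observability matrix O = [C; CA] = [[9, 3], [-12, -4], [-18, -6], [24, 8]]
Every row of O is a scalar multiple of row 1 = [9, 3] (multipliers 1, -4/3, -2, 8/3), so the rows span a one-dimensional space.
O ≠ 0, hence rank(O) = 1.
rank(O) = 1 < n = 2, so the pair (A, C) is not completely observable.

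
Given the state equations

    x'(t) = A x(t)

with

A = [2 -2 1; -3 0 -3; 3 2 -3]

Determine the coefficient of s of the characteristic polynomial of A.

Expand det(sI - A) for the 3×3 matrix.
p(s) = s^3 + s^2 - 9s - 42.
(Check: constant term = det(-A) = (-1)^3 det A = -42; coefficient of s^2 = -tr A = 1.)
The coefficient of s is -9.

-9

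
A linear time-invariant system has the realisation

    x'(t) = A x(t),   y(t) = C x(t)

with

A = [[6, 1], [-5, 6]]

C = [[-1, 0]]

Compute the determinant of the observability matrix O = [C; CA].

CA = [[-6, -1]]
Observability matrix O = [C; CA] = [[-1, 0], [-6, -1]]
det(O) = (-1)·(-1) - 0·(-6) = 1 - 0 = 1
Since det(O) ≠ 0, rank(O) = 2 and the system is completely observable.

1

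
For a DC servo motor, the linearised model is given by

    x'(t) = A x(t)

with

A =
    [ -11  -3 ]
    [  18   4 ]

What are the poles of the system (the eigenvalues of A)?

det(sI - A) = s^2 - (tr A)s + det A, with tr A = (-11) + 4 = -7 and det A = (-11)·4 - (-3)·18 = -44 - (-54) = 10.
So p(s) = det(sI - A) = s^2 + 7s + 10.
Factor s^2 + 7s + 10: two numbers with sum -7 and product 10 are -2 and -5, so s^2 + 7s + 10 = (s + 2)(s + 5).
Hence p(s) = (s + 2) (s + 5), with roots -5, -2.
All eigenvalues have negative real part, so the system is asymptotically stable.

-5, -2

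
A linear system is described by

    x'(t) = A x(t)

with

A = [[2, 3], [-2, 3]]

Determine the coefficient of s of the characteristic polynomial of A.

For a 2×2 matrix, det(sI - A) = s^2 - (tr A)s + det A.
tr A = 5, det A = 12.
So p(s) = s^2 - 5s + 12.
The coefficient of s is -5.

-5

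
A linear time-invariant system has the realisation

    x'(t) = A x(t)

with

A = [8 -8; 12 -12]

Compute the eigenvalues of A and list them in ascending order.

-4, 0

det(sI - A) = s^2 - (tr A)s + det A, with tr A = 8 + (-12) = -4 and det A = 8·(-12) - (-8)·12 = -96 - (-96) = 0.
So p(s) = det(sI - A) = s^2 + 4s.
Factor s^2 + 4s: two numbers with sum -4 and product 0 are 0 and -4, so s^2 + 4s = s(s + 4).
Hence p(s) = s (s + 4), with roots -4, 0.
At least one eigenvalue has non-negative real part, so the system is not asymptotically stable.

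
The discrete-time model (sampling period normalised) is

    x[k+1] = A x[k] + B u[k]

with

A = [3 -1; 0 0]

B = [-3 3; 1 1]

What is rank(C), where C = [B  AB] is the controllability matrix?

AB = [[-10, 8], [0, 0]]
Controllability matrix C = [B  AB] = [[-3, 3, -10, 8], [1, 1, 0, 0]]
Take the 2×2 submatrix of C formed by columns 1, 2: [[-3, 3], [1, 1]]. Its determinant is (-3)·1 - 3·1 = -3 - 3 = -6 ≠ 0.
So rank(C) ≥ 2; since C has 2 rows, rank(C) = 2.
rank(C) = 2 = n, so the pair (A, B) is completely controllable.

2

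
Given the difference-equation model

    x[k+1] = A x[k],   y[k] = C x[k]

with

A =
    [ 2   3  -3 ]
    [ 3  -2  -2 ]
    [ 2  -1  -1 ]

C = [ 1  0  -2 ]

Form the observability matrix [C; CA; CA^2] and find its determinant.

0

CA = [[-2, 5, -1]]
CA^2 = [[9, -15, -3]]
Observability matrix O = [C; CA; CA^2] = [[1, 0, -2], [-2, 5, -1], [9, -15, -3]]
Expanding along the first row, det(O) = 1·(5·(-3) - (-1)·(-15)) - 0·((-2)·(-3) - (-1)·9) + (-2)·((-2)·(-15) - 5·9) = 1·(-30) - 0·15 + (-2)·(-15) = 0
Since det(O) = 0, rank(O) < 3 and the system is not completely observable.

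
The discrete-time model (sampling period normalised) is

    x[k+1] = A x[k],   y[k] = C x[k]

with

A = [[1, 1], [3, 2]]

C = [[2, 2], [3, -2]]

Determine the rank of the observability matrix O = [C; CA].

CA = [[8, 6], [-3, -1]]
Observability matrix O = [C; CA] = [[2, 2], [3, -2], [8, 6], [-3, -1]]
Take the 2×2 submatrix of O formed by rows 1, 2: [[2, 2], [3, -2]]. Its determinant is 2·(-2) - 2·3 = -4 - 6 = -10 ≠ 0.
So rank(O) ≥ 2; since O has 2 columns, rank(O) = 2.
rank(O) = 2 = n, so the pair (A, C) is completely observable.

2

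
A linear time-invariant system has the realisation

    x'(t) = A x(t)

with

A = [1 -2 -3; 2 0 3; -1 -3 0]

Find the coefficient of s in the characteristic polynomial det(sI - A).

10

Expand det(sI - A) for the 3×3 matrix.
p(s) = s^3 - s^2 + 10s - 33.
(Check: constant term = det(-A) = (-1)^3 det A = -33; coefficient of s^2 = -tr A = -1.)
The coefficient of s is 10.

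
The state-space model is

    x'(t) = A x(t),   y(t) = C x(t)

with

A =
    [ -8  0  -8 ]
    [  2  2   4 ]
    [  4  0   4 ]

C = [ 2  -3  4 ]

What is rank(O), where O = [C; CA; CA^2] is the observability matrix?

2

CA = [[-6, -6, -12]]
CA^2 = [[-12, -12, -24]]
Observability matrix O = [C; CA; CA^2] = [[2, -3, 4], [-6, -6, -12], [-12, -12, -24]]
The columns c1, c2, c3 of O are linearly dependent: -2·c1 + c3 = 0 (check each entry), so rank(O) ≤ 2.
The 2×2 minor from rows 1, 2, columns 1, 2 is 2·(-6) - (-3)·(-6) = -12 - 18 = -30 ≠ 0, so rank(O) = 2.
rank(O) = 2 < n = 3, so the pair (A, C) is not completely observable.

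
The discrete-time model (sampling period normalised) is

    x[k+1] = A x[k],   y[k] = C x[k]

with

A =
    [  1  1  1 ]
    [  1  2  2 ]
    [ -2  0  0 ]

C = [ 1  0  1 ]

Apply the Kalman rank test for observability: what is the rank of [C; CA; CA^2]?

3

CA = [[-1, 1, 1]]
CA^2 = [[-2, 1, 1]]
Observability matrix O = [C; CA; CA^2] = [[1, 0, 1], [-1, 1, 1], [-2, 1, 1]]
det(O) = 1·(1·1 - 1·1) - 0·((-1)·1 - 1·(-2)) + 1·((-1)·1 - 1·(-2)) = 1·0 - 0·1 + 1·1 = 1 ≠ 0, so rank(O) = 3.
rank(O) = 3 = n, so the pair (A, C) is completely observable.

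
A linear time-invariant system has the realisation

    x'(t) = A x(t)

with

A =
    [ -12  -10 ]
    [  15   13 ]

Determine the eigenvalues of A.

det(sI - A) = s^2 - (tr A)s + det A, with tr A = (-12) + 13 = 1 and det A = (-12)·13 - (-10)·15 = -156 - (-150) = -6.
So p(s) = det(sI - A) = s^2 - s - 6.
Factor s^2 - s - 6: two numbers with sum 1 and product -6 are 3 and -2, so s^2 - s - 6 = (s - 3)(s + 2).
Hence p(s) = (s - 3) (s + 2), with roots -2, 3.
At least one eigenvalue has non-negative real part, so the system is not asymptotically stable.

-2, 3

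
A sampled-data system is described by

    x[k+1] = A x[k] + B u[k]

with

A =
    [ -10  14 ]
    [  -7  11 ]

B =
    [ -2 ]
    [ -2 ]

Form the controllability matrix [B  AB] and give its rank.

1

AB = [[-8], [-8]]
Controllability matrix C = [B  AB] = [[-2, -8], [-2, -8]]
Every column of C is a scalar multiple of column 1 = [-2, -2] (multipliers 1, 4), so the columns span a one-dimensional space.
C ≠ 0, hence rank(C) = 1.
rank(C) = 1 < n = 2, so the pair (A, B) is not completely controllable.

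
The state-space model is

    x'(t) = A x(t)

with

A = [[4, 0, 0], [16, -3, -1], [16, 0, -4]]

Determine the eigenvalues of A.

-4, -3, 4

det(sI - A) = s^3 - (tr A)s^2 + (M11 + M22 + M33)s - det A, where Mii is the 2×2 principal minor of A obtained by deleting row i and column i.
tr A = 4 + (-3) + (-4) = -3; M11 = (-3)·(-4) - (-1)·0 = 12 - 0 = 12; M22 = 4·(-4) - 0·16 = -16 - 0 = -16; M33 = 4·(-3) - 0·16 = -12 - 0 = -12; sum of minors = -16.
det A = 4·((-3)·(-4) - (-1)·0) - 0·(16·(-4) - (-1)·16) + 0·(16·0 - (-3)·16) = 4·12 - 0·(-48) + 0·48 = 48.
So p(s) = det(sI - A) = s^3 + 3s^2 - 16s - 48.
Rational-root test: any integer root divides -48. Testing small divisors, s = -3 works: p(-3) = -27 + 27 + 48 + (-48) = 0, so (s + 3) is a factor.
Dividing, p(s) = (s + 3)(s^2 - 16).
Factor s^2 - 16: two numbers with sum 0 and product -16 are 4 and -4, so s^2 - 16 = (s - 4)(s + 4).
Hence p(s) = (s - 4) (s + 3) (s + 4), with roots -4, -3, 4.
At least one eigenvalue has non-negative real part, so the system is not asymptotically stable.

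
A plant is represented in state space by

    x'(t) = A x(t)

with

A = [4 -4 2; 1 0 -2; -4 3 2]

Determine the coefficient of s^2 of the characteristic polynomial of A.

-6

Expand det(sI - A) for the 3×3 matrix.
p(s) = s^3 - 6s^2 + 26s - 6.
(Check: constant term = det(-A) = (-1)^3 det A = -6; coefficient of s^2 = -tr A = -6.)
The coefficient of s^2 is -6.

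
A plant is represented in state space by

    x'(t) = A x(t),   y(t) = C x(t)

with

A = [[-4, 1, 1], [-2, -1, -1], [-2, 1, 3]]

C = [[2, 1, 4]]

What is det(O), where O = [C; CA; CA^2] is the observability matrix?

CA = [[-18, 5, 13]]
CA^2 = [[36, -10, 16]]
Observability matrix O = [C; CA; CA^2] = [[2, 1, 4], [-18, 5, 13], [36, -10, 16]]
Expanding along the first row, det(O) = 2·(5·16 - 13·(-10)) - 1·((-18)·16 - 13·36) + 4·((-18)·(-10) - 5·36) = 2·210 - 1·(-756) + 4·0 = 1176
Since det(O) ≠ 0, rank(O) = 3 and the system is completely observable.

1176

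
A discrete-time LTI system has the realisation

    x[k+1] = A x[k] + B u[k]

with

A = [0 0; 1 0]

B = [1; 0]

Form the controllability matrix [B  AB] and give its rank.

AB = [[0], [1]]
Controllability matrix C = [B  AB] = [[1, 0], [0, 1]]
det(C) = 1·1 - 0·0 = 1 - 0 = 1 ≠ 0, so rank(C) = 2.
rank(C) = 2 = n, so the pair (A, B) is completely controllable.

2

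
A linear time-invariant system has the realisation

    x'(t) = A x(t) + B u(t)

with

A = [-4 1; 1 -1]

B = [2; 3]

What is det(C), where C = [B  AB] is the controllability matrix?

AB = [[-5], [-1]]
Controllability matrix C = [B  AB] = [[2, -5], [3, -1]]
det(C) = 2·(-1) - (-5)·3 = -2 - (-15) = 13
Since det(C) ≠ 0, rank(C) = 2 and the system is completely controllable.

13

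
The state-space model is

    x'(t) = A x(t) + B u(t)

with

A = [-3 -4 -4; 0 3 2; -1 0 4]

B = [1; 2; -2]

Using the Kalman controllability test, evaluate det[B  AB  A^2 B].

AB = [[-3], [2], [-9]]
A^2B = [[37], [-12], [-33]]
Controllability matrix C = [B  AB  A^2B] = [[1, -3, 37], [2, 2, -12], [-2, -9, -33]]
Expanding along the first row, det(C) = 1·(2·(-33) - (-12)·(-9)) - (-3)·(2·(-33) - (-12)·(-2)) + 37·(2·(-9) - 2·(-2)) = 1·(-174) - (-3)·(-90) + 37·(-14) = -962
Since det(C) ≠ 0, rank(C) = 3 and the system is completely controllable.

-962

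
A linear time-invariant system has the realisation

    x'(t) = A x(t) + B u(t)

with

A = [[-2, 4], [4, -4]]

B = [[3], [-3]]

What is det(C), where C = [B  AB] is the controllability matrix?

AB = [[-18], [24]]
Controllability matrix C = [B  AB] = [[3, -18], [-3, 24]]
det(C) = 3·24 - (-18)·(-3) = 72 - 54 = 18
Since det(C) ≠ 0, rank(C) = 2 and the system is completely controllable.

18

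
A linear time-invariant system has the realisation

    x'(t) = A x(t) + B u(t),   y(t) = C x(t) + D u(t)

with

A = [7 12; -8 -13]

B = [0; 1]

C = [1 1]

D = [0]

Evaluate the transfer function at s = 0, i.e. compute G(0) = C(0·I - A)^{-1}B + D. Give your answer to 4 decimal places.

G(0) = C(-A)^{-1}B + D = -C A^{-1} B + D.
det A = 5, so A^{-1} = (1/5)·adj(A) = [[-13/5, -12/5], [8/5, 7/5]]
A^{-1} B = [-12/5, 7/5]^T
C A^{-1} B = -1
G(0) = D - C A^{-1} B = 0 - (-1) = 1

1.0000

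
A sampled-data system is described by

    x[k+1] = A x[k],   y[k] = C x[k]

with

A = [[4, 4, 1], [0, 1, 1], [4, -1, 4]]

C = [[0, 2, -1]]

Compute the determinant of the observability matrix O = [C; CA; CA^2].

-92

CA = [[-4, 3, -2]]
CA^2 = [[-24, -11, -9]]
Observability matrix O = [C; CA; CA^2] = [[0, 2, -1], [-4, 3, -2], [-24, -11, -9]]
Expanding along the first row, det(O) = 0·(3·(-9) - (-2)·(-11)) - 2·((-4)·(-9) - (-2)·(-24)) + (-1)·((-4)·(-11) - 3·(-24)) = 0·(-49) - 2·(-12) + (-1)·116 = -92
Since det(O) ≠ 0, rank(O) = 3 and the system is completely observable.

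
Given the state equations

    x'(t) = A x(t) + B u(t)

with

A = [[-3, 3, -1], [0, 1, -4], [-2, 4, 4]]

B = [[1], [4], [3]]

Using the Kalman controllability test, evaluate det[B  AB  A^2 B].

AB = [[6], [-8], [26]]
A^2B = [[-68], [-112], [60]]
Controllability matrix C = [B  AB  A^2B] = [[1, 6, -68], [4, -8, -112], [3, 26, 60]]
Expanding along the first row, det(C) = 1·((-8)·60 - (-112)·26) - 6·(4·60 - (-112)·3) + (-68)·(4·26 - (-8)·3) = 1·2432 - 6·576 + (-68)·128 = -9728
Since det(C) ≠ 0, rank(C) = 3 and the system is completely controllable.

-9728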